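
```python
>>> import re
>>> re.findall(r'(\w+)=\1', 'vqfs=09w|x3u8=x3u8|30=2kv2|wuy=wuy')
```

After group 1 captures some text, `\1` only succeeds where that same text appears again.
Walking the string: at [9:18] match 'x3u8=x3u8', group 1 = 'x3u8'; at [27:34] match 'wuy=wuy', group 1 = 'wuy'.
With a single group, `findall` returns only what that group captured — 2 items.

['x3u8', 'wuy']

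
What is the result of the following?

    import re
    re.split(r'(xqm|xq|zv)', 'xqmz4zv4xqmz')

['', 'xqm', 'z4', 'zv', '4', 'xqm', 'z']

`|` is ordered: at each position the engine commits to the first alternative that works.
Matches to split on: at [0:3] → 'xqm'; at [5:7] → 'zv'; at [8:11] → 'xqm'.
Because the pattern has a capturing group, `split` also inserts each captured text between the pieces.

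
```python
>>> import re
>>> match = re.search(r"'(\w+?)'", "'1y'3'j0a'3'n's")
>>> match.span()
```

(0, 4)

The match spans [0:4] → "'1y'".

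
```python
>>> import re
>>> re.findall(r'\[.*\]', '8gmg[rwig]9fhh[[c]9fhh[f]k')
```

['[rwig]9fhh[[c]9fhh[f]']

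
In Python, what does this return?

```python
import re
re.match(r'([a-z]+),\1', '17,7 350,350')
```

The backreference `\1` re-matches whatever the first group consumed, character for character.
`re.match` won't scan ahead — the pattern has to work from the very first character.
Here position 0 doesn't satisfy it, so the call returns None.

None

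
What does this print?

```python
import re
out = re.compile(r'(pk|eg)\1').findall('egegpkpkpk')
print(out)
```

After group 1 captures some text, `\1` only succeeds where that same text appears again.
`findall` collects group 1 from each match (2 total).

['eg', 'pk']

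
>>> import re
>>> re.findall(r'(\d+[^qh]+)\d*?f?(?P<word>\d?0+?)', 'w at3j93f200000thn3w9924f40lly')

Pattern: one or more of a digit, then one or more of any character except [qh] (captured); then zero or more of a digit (lazy), then optionally the literal 'f'; then optionally a digit, then one or more of the literal '0' (lazy) (captured as 'word').
Scanning left to right: at [4:15] match '3j93f200000', groups = ('3j93f20000', '0'); at [18:27] match '3w9924f40', groups = ('3w9924f4', '0').
2 groups means each result is a tuple of 2 captured strings — 2 here.

[('3j93f20000', '0'), ('3w9924f4', '0')]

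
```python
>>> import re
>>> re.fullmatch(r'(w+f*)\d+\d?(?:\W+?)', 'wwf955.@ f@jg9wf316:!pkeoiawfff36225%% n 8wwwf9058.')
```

This matches one or more of the literal 'w', then zero or more of the literal 'f' (captured); then one or more of a digit, then optionally a digit; then one or more of a non-word character (lazy) (non-capturing group).
`re.fullmatch` requires the pattern to consume the entire string.
Here the pattern can't cover the whole string, so the call returns None.

None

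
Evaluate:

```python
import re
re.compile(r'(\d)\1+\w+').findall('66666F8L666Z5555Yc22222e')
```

['6']

`\1` is not a pattern — it's the concrete string captured by group 1, re-applied verbatim.
Walking the string: at [0:24] match '66666F8L666Z5555Yc22222e', group 1 = '6'.
With a single group, `findall` returns only what that group captured — 1 item.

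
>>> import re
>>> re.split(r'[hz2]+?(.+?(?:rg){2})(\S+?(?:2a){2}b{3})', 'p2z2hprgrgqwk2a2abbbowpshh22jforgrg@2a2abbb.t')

Pattern: one or more of one of [hz2] (lazy); then one or more of any character (lazy), then the literal 'rg' repeated 2 times (captured); then one or more of a non-whitespace character (lazy), then the literal '2a' repeated 2 times, then exactly 3 of the literal 'b' (captured).
Matches to split on: at [1:20] → '2z2hprgrgqwk2a2abbb'; at [24:43] → 'hh22jforgrg@2a2abbb'.
The group in the pattern means `split` returns the separators' captures alongside the pieces.

['p', 'z2hprgrg', 'qwk2a2abbb', 'owps', 'h22jforgrg', '@2a2abbb', '.t']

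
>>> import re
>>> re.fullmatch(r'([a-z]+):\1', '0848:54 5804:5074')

None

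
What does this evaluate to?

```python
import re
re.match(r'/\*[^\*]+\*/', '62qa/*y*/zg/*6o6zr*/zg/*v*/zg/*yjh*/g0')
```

`re.match` only tries the pattern at the start of the string.
Here the pattern fails at index 0, so the call returns None.

None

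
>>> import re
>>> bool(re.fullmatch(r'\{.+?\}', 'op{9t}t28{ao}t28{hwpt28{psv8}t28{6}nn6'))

False

`re.fullmatch` is like wrapping the pattern in `^…$` (in single-line mode).
Here there's no way to consume every character, so the call returns None, and `bool(None)` is False.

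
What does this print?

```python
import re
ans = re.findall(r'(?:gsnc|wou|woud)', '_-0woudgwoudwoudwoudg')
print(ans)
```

['wou', 'wou', 'wou', 'wou']

The regex engine tests alternatives in the order written; an earlier branch that matches wins even if a later one would match more.
Walking the string: at [3:6] → 'wou'; at [8:11] → 'wou'; at [12:15] → 'wou'; at [16:19] → 'wou'.
Since nothing is captured, `findall` lists the 4 matched substrings directly.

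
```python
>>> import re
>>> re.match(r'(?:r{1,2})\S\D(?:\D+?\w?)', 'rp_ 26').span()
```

`re.match` won't scan ahead — the pattern has to work from the very first character.
The match spans [0:5] → 'rp_ 2'.

(0, 5)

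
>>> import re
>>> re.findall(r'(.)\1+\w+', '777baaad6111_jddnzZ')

['7']

A backreference is literal: `\1` must see the identical characters the first group matched.
Matches: at [0:19] match '777baaad6111_jddnzZ', group 1 = '7'.
Because there's exactly one group, `findall` drops the full match and keeps group 1 from the one hit.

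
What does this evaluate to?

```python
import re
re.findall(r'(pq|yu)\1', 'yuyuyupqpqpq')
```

A backreference is literal: `\1` must see the identical characters the first group matched.
Scanning left to right: at [0:4] match 'yuyu', group 1 = 'yu'; at [6:10] match 'pqpq', group 1 = 'pq'.
With a single group, `findall` returns only what that group captured — 2 items.

['yu', 'pq']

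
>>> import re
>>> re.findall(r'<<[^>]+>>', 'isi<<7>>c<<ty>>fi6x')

['<<7>>', '<<ty>>']

Matches: at [3:8] → '<<7>>'; at [9:15] → '<<ty>>'.
With no groups in the pattern, `findall` gives back each whole match — 2 here.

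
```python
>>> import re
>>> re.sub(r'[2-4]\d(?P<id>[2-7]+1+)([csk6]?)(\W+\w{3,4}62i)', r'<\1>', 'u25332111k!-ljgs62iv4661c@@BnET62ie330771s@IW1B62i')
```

'u<332111>v<61>e3<771>'

`\1` in the replacement pulls in group 1's text for each match.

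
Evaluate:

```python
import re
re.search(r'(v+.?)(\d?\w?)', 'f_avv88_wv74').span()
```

(3, 8)

This matches one or more of a literal 'v', then optionally any character (captured); then optionally a digit, then optionally a word character (captured).
The match spans [3:8] → 'vv88_'.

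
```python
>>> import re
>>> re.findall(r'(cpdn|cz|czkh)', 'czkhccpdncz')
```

Alternation isn't longest-match — the leftmost alternative that fits at this position is chosen.
Scanning left to right: at [0:2] match 'cz', group 1 = 'cz'; at [5:9] match 'cpdn', group 1 = 'cpdn'; at [9:11] match 'cz', group 1 = 'cz'.
One capturing group, so `findall` returns just the captured substring from each match — 3 in all.

['cz', 'cpdn', 'cz']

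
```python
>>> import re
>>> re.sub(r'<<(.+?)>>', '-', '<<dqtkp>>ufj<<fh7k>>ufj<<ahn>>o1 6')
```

'-ufj-ufj-o1 6'

With the lazy modifier that quantifier settles for the fewest repetitions that let the rest of the pattern succeed (the atoms after it are unaffected and can still be greedy).
Matches: at [0:9] → '<<dqtkp>>'; at [12:20] → '<<fh7k>>'; at [23:30] → '<<ahn>>'.
Every occurrence is swapped for '-'.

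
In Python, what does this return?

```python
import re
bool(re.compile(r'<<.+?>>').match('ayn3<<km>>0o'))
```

False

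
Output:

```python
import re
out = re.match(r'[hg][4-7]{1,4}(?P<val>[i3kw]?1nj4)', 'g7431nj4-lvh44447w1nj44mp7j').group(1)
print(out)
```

31nj4

The match spans [0:8] → 'g7431nj4'.
Captured: group 1 = '31nj4'.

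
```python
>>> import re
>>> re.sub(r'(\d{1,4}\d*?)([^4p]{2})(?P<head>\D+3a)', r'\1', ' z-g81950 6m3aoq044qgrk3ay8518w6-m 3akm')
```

Pattern: 1 to 4 of a digit, then zero or more of a digit (lazy) (captured); then exactly 2 of any character except [4p] (captured); then one or more of a non-digit, then the literal '3a' (captured as 'head').
Matches: at [4:14] → '81950 6m3a'; at [16:25] → '044qgrk3a'; at [26:37] → '8518w6-m 3a'.
`\1` in the replacement pulls in group 1's text for each match.

' z-g81950oq044y8518km'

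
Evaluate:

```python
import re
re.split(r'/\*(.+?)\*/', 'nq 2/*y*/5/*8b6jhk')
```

Matches to split on: at [4:9] → '/*y*/'.
With a capturing group present, the delimiter's captured portion is kept in the result list.

['nq 2', 'y', '5/*8b6jhk']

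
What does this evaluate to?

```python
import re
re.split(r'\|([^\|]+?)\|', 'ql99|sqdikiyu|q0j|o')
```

['ql99', 'sqdikiyu', 'q0j|o']

The group in the pattern means `split` returns the separators' captures alongside the pieces.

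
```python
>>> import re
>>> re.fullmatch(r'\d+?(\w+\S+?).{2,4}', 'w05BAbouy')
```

None

`re.fullmatch` requires the pattern to consume the entire string.
Here the string isn't matched end-to-end, so the call returns None.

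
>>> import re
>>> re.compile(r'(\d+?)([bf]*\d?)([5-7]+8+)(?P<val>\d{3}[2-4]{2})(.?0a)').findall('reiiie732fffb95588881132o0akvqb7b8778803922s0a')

[('732', 'fffb9', '55888', '81132', 'o0a'), ('7', 'b8', '7788', '03922', 's0a')]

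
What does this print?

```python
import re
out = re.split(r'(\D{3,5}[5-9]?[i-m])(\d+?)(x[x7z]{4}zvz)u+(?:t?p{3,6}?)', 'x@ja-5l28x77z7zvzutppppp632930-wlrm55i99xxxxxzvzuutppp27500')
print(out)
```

['', 'x@ja-5l', '28', 'x77z7zvz', 'pp632930-wlrm55i99xxxxxzvzuutppp27500']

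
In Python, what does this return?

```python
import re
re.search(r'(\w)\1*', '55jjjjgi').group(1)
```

`\1` has to match the exact text group 1 already captured.
`re.search` tries every starting position until one works.
The match spans [0:2] → '55'.
Captured: group 1 = '5'.

'5'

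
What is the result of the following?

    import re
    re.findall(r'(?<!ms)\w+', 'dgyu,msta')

['dgyu', 'msta']

`(?!…)`/`(?<!…)` only lets a position through if the neighbouring text does NOT match; no characters are consumed.
`findall` yields the raw match text (2 of them) because the pattern has no groups.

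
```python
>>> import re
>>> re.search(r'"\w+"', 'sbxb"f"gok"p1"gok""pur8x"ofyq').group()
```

'"f"'

`search` walks the string left to right and returns the first match it finds.
The match spans [4:7] → '"f"'.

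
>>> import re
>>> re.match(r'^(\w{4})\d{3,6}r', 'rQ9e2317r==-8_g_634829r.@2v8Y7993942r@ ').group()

This matches anchored at the start of the string; then exactly 4 of a word character (captured); then 3 to 6 of a digit, then the literal 'r'.
`match` is anchored at position 0; if the pattern doesn't fit there, it returns None.
The match spans [0:9] → 'rQ9e2317r'.
Captured: group 1 = 'rQ9e'.

'rQ9e2317r'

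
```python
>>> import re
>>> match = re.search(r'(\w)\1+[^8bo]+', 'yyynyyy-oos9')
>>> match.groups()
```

The match spans [0:8] → 'yyynyyy-'.
Captured: group 1 = 'y'.

('y',)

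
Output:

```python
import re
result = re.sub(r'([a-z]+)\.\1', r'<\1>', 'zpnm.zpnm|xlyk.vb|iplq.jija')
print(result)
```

A backreference is literal: `\1` must see the identical characters the first group matched.
Matches: at [0:9] → 'zpnm.zpnm'.
`\1` in the replacement pulls in group 1's text for each match.

<zpnm>|xlyk.vb|iplq.jija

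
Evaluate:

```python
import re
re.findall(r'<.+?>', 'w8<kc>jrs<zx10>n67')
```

['<kc>', '<zx10>']

A `+?`/`*?`/`{m,n}?` starts at its minimum and grows only as far as needed for what follows to match.
Matches: at [2:6] → '<kc>'; at [9:15] → '<zx10>'.
With no groups in the pattern, `findall` gives back each whole match — 2 here.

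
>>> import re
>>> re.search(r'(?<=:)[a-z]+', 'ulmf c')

The lookaround is zero-width — it requires the adjacent text to match without consuming it, so the asserted text isn't part of the match.
`search` walks the string left to right and returns the first match it finds.
Here no position works, so the call returns None.

None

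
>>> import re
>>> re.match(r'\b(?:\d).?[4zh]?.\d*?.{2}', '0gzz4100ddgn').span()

(0, 6)

`match` is anchored at position 0; if the pattern doesn't fit there, it returns None.
The match spans [0:6] → '0gzz41'.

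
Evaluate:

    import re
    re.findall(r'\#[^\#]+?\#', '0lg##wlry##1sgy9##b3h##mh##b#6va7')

['#wlry#', '#1sgy9#', '#b3h#', '#mh#', '#b#']

Walking the string: at [4:10] → '#wlry#'; at [10:17] → '#1sgy9#'; at [17:22] → '#b3h#'; at [22:26] → '#mh#'; at [26:29] → '#b#'.
No capturing groups, so `findall` returns the 5 full match strings.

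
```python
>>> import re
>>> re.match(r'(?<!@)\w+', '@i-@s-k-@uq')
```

With `match`, the pattern is implicitly anchored at the beginning.
Here position 0 doesn't satisfy it, so the call returns None.

None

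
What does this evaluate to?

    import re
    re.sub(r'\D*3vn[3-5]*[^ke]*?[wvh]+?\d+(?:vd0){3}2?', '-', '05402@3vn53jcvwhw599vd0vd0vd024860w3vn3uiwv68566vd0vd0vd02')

'05402-4860-'

Every occurrence is swapped for '-'.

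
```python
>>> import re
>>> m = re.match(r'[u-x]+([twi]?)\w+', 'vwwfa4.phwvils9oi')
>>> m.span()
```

(0, 6)

The pattern matches one or more of a character in [u-x]; then optionally one of [twi] (captured); then one or more of a word character.
`re.match` only tries the pattern at the start of the string.
The match spans [0:6] → 'vwwfa4'.
Captured: group 1 = ''.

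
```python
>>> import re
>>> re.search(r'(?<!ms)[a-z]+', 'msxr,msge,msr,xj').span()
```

(0, 4)

A negative assertion filters positions out without eating any characters.
The match spans [0:4] → 'msxr'.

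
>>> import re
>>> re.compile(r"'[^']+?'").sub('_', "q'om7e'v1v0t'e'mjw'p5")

"q_v1v0t_mjw'p5"

Matches: at [1:7] → "'om7e'"; at [12:15] → "'e'".
Every occurrence is swapped for '_'.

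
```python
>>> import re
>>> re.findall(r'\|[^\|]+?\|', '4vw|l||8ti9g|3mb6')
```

['|l|', '|8ti9g|']

Walking the string: at [3:6] → '|l|'; at [6:13] → '|8ti9g|'.
Since nothing is captured, `findall` lists the 2 matched substrings directly.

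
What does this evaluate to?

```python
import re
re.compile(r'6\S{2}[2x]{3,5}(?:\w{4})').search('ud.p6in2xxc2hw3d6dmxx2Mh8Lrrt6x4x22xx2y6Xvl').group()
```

'6in2xxc2hw'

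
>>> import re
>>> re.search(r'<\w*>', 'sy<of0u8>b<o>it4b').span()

(2, 9)

`re.search` tries every starting position until one works.
The match spans [2:9] → '<of0u8>'.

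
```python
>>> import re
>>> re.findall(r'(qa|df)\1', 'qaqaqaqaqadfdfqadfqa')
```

['qa', 'qa', 'df']

`\1` is not a pattern — it's the concrete string captured by group 1, re-applied verbatim.
Because there's exactly one group, `findall` drops the full match and keeps group 1 from each hit.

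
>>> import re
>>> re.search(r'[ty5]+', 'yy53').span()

(0, 3)

Pattern: one or more of one of [ty5].
The match spans [0:3] → 'yy5'.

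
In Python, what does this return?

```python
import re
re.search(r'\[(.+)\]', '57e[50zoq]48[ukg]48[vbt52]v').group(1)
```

'50zoq]48[ukg]48[vbt52'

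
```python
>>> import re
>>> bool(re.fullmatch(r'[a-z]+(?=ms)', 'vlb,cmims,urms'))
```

False

The `(?=…)`/`(?<=…)` assertion just peeks at neighbouring text; it doesn't advance the match position.
For `fullmatch`, every character of the input must be accounted for by the pattern.
Here the string isn't matched end-to-end, so the call returns None, and `bool(None)` is False.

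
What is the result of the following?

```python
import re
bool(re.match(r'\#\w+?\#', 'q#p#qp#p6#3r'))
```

`re.match` won't scan ahead — the pattern has to work from the very first character.
Here the pattern fails at index 0, so the call returns None, and `bool(None)` is False.

False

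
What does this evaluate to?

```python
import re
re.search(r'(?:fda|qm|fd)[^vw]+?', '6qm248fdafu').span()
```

(1, 4)

The match spans [1:4] → 'qm2'.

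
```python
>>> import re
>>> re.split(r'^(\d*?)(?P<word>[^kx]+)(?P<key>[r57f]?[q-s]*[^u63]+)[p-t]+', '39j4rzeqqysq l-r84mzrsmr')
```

['', '', '39j4rzeqqysq l-r84mzrs', 'm', '']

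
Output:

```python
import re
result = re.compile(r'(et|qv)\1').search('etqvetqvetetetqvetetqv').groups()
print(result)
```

`\1` is not a pattern — it's the concrete string captured by group 1, re-applied verbatim.
Unlike `match`, `search` isn't anchored — it looks for the pattern anywhere in the string.
The match spans [8:12] → 'etet'.
Captured: group 1 = 'et'.

('et',)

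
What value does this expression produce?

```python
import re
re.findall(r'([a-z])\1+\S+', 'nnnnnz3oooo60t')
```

A backreference is literal: `\1` must see the identical characters the first group matched.
Walking the string: at [0:14] match 'nnnnnz3oooo60t', group 1 = 'n'.
One capturing group, so `findall` returns just the captured substring from the one match — 1 in all.

['n']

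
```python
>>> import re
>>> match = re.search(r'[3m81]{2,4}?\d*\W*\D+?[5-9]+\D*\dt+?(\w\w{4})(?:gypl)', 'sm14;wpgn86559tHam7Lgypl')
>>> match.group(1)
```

'Ham7L'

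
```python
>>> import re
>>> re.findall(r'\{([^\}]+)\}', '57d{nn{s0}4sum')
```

Because there's exactly one group, `findall` drops the full match and keeps group 1 from the one hit.

['nn{s0']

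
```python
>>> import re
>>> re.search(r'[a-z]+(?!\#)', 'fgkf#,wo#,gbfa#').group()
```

The negative lookahead/lookbehind blocks any match where the forbidden context is present.
Unlike `match`, `search` isn't anchored — it looks for the pattern anywhere in the string.
The match spans [0:3] → 'fgk'.

'fgk'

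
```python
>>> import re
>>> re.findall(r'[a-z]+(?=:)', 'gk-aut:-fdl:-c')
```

['aut', 'fdl']

Lookahead/lookbehind check context without consuming it, so the matched span excludes the asserted characters.
Since nothing is captured, `findall` lists the 2 matched substrings directly.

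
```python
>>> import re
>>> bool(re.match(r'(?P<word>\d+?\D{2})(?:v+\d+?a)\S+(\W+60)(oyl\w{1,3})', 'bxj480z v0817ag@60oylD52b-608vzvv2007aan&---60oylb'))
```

False

`re.match` won't scan ahead — the pattern has to work from the very first character.
Here the string doesn't start with a match, so the call returns None, and `bool(None)` is False.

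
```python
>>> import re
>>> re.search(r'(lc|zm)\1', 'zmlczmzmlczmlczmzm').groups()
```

('zm',)

The match spans [4:8] → 'zmzm'.
Captured: group 1 = 'zm'.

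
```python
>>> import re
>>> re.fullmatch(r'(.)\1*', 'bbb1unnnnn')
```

None

The backreference `\1` re-matches whatever the first group consumed, character for character.
`re.fullmatch` is like wrapping the pattern in `^…$` (in single-line mode).
Here there's no way to consume every character, so the call returns None.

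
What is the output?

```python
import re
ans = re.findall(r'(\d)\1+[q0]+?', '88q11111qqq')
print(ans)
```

A backreference is literal: `\1` must see the identical characters the first group matched.
Walking the string: at [0:3] match '88q', group 1 = '8'; at [3:9] match '11111q', group 1 = '1'.
Because there's exactly one group, `findall` drops the full match and keeps group 1 from each hit.

['8', '1']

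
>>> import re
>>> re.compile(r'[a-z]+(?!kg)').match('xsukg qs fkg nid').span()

`(?!…)`/`(?<!…)` only lets a position through if the neighbouring text does NOT match; no characters are consumed.
`re.match` only tries the pattern at the start of the string.
The match spans [0:5] → 'xsukg'.

(0, 5)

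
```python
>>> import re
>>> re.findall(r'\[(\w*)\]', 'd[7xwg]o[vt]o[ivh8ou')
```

['7xwg', 'vt']

One capturing group, so `findall` returns just the captured substring from each match — 2 in all.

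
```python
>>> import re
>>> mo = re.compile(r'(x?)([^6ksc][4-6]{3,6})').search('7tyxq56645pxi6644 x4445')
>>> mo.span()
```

(3, 10)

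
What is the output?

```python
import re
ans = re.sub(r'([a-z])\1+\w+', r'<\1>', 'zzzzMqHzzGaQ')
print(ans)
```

<z>

`\1` has to match the exact text group 1 already captured.
Matches: at [0:12] → 'zzzzMqHzzGaQ'.
Each match is replaced using the text its own group 1 captured.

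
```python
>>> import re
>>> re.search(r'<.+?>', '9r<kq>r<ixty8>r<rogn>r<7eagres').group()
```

The match spans [2:6] → '<kq>'.

'<kq>'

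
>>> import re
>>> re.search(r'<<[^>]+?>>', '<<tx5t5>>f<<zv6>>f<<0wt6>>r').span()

`search` walks the string left to right and returns the first match it finds.
The match spans [0:9] → '<<tx5t5>>'.

(0, 9)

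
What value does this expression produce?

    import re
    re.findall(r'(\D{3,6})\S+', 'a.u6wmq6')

The pattern matches 3 to 6 of a non-digit (captured); then one or more of a non-whitespace character.
Matches: at [0:8] match 'a.u6wmq6', group 1 = 'a.u'.
With a single group, `findall` returns only what that group captured — 1 item.

['a.u']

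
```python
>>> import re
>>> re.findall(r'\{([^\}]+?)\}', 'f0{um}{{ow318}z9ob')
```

['um', '{ow318']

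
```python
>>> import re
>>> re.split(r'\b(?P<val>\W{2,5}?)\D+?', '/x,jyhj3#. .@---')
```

Pattern: a word boundary (`\b`, zero-width); then 2 to 5 of a non-word character (lazy) (captured as 'val'); then one or more of a non-digit (lazy).
With the lazy modifier that quantifier settles for the fewest repetitions that let the rest of the pattern succeed (the atoms after it are unaffected and can still be greedy).
Matches to split on: at [8:11] → '#. '.
The group in the pattern means `split` returns the separators' captures alongside the pieces.

['/x,jyhj3', '#.', '.@---']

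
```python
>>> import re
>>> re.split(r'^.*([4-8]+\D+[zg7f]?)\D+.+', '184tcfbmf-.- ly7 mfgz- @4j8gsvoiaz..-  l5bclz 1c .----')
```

['', '5bclz', '']

This matches anchored at the start of the string; then zero or more of any character; then one or more of a character in [4-8], then one or more of a non-digit, then optionally one of [zg7f] (captured); then one or more of a non-digit; then one or more of any character.
Matches to split on: at [0:54] → '184tcfbmf-.- ly7 mfgz- @4j8gsvoiaz..-  l5bclz 1c .----'.
With a capturing group present, the delimiter's captured portion is kept in the result list.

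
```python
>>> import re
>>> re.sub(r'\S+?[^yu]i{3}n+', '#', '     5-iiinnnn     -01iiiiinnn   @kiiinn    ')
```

Pattern: one or more of a non-whitespace character (lazy), then any character except [yu], then exactly 3 of the literal 'i'; then one or more of a literal 'n'.
Matches: at [5:14] → '5-iiinnnn'; at [19:30] → '-01iiiiinnn'; at [33:40] → '@kiiinn'.
Each match is replaced by '#'.

'     #     #   #    '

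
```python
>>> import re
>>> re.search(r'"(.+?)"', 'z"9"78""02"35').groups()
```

('9',)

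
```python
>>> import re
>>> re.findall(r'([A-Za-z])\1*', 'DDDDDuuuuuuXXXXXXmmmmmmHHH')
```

A backreference is literal: `\1` must see the identical characters the first group matched.
Walking the string: at [0:5] match 'DDDDD', group 1 = 'D'; at [5:11] match 'uuuuuu', group 1 = 'u'; at [11:17] match 'XXXXXX', group 1 = 'X'; at [17:23] match 'mmmmmm', group 1 = 'm'; at [23:26] match 'HHH', group 1 = 'H'.
With a single group, `findall` returns only what that group captured — 5 items.

['D', 'u', 'X', 'm', 'H']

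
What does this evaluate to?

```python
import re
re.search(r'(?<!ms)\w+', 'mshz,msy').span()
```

(0, 4)

A negative assertion filters positions out without eating any characters.
The match spans [0:4] → 'mshz'.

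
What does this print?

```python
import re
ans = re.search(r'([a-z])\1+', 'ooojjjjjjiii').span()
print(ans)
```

(0, 3)

`\1` has to match the exact text group 1 already captured.
Unlike `match`, `search` isn't anchored — it looks for the pattern anywhere in the string.
The match spans [0:3] → 'ooo'.
Captured: group 1 = 'o'.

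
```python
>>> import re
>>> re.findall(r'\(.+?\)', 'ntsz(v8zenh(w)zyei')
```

Walking the string: at [4:14] → '(v8zenh(w)'.
No capturing groups, so `findall` returns the 1 full match string.

['(v8zenh(w)']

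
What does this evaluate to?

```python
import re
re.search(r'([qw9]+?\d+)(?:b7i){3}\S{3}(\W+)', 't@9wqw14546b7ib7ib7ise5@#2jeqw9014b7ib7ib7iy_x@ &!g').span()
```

Pattern: one or more of one of [qw9] (lazy), then one or more of a digit (captured); then the literal 'b7i' repeated 3 times, then exactly 3 of a non-whitespace character; then one or more of a non-word character (captured).
`search` walks the string left to right and returns the first match it finds.
The match spans [2:25] → '9wqw14546b7ib7ib7ise5@#'.
Captured: group 1 = '9wqw14546', group 2 = '@#'.

(2, 25)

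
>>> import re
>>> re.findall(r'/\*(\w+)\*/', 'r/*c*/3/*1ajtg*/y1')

['c', '1ajtg']

`findall` collects group 1 from each match (2 total).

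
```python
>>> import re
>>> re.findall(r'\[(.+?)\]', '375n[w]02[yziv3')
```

['w']

Because there's exactly one group, `findall` drops the full match and keeps group 1 from the one hit.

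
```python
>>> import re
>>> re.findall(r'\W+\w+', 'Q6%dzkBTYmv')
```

['%dzkBTYmv']

The pattern matches one or more of a non-word character; then one or more of a word character.
Walking the string: at [2:11] → '%dzkBTYmv'.
No capturing groups, so `findall` returns the 1 full match string.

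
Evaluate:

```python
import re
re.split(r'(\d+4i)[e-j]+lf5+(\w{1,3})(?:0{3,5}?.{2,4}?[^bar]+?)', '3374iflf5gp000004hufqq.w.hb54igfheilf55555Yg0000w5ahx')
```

['', '3374i', 'gp0', 'ufqq.w.hb', '54i', 'Yg0', 'x']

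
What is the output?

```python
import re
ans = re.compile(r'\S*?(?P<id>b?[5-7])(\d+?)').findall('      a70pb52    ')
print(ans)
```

[('7', '0'), ('b5', '2')]

A `+?`/`*?`/`{m,n}?` starts at its minimum and grows only as far as needed for what follows to match.
2 groups means each result is a tuple of 2 captured strings — 2 here.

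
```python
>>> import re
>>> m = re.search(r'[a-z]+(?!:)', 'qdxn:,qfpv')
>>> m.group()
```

The negative lookaround is zero-width — it rules out positions where the adjacent text would match, without consuming anything.
Unlike `match`, `search` isn't anchored — it looks for the pattern anywhere in the string.
The match spans [0:3] → 'qdx'.

'qdx'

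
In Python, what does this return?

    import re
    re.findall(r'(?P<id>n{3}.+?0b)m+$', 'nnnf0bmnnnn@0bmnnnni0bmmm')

['nnnf0bmnnnn@0bmnnnni0b']

The pattern matches exactly 3 of the literal 'n', then one or more of any character (lazy), then the literal '0b' (captured as 'id'); then one or more of a literal 'm'; then anchored at the end.
Walking the string: at [0:25] match 'nnnf0bmnnnn@0bmnnnni0bmmm', group 1 = 'nnnf0bmnnnn@0bmnnnni0b'.
With a single group, `findall` returns only what that group captured — 1 item.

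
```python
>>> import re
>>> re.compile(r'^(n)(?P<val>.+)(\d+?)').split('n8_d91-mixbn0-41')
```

['', 'n', '8_d91-mixbn0-4', '1', '']

This matches anchored at the start of the string; then a literal 'n' (captured); then one or more of any character (captured as 'val'); then one or more of a digit (lazy) (captured).
`re.split` interleaves the captured-group text with the surrounding fragments.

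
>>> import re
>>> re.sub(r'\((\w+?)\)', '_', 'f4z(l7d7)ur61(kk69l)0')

Each match is replaced by '_'.

'f4z_ur61_0'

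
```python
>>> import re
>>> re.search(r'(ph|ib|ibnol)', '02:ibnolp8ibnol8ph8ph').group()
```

'ib'

The regex engine tests alternatives in the order written; an earlier branch that matches wins even if a later one would match more.
`re.search` tries every starting position until one works.
The match spans [3:5] → 'ib'.
Captured: group 1 = 'ib'.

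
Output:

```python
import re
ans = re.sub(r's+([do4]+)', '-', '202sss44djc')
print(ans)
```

202-jc

Pattern: one or more of a literal 's'; then one or more of one of [do4] (captured).
Matches: at [3:9] → 'sss44d'.
`sub` substitutes '-' at each match site.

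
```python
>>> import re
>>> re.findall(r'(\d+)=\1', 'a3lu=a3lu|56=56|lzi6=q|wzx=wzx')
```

['56']

After group 1 captures some text, `\1` only succeeds where that same text appears again.
Scanning left to right: at [10:15] match '56=56', group 1 = '56'.
`findall` collects group 1 from the one match (1 total).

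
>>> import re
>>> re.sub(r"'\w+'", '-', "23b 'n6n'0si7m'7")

Matches: at [4:9] → "'n6n'".
`sub` substitutes '-' at each match site.

"23b -0si7m'7"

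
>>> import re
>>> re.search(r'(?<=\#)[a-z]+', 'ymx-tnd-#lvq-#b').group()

The lookaround is zero-width — it requires the adjacent text to match without consuming it, so the asserted text isn't part of the match.
`search` walks the string left to right and returns the first match it finds.
The match spans [9:12] → 'lvq'.

'lvq'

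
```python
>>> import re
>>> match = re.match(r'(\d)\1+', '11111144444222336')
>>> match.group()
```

'111111'

The backreference `\1` re-matches whatever the first group consumed, character for character.
With `match`, the pattern is implicitly anchored at the beginning.
The match spans [0:6] → '111111'.
Captured: group 1 = '1'.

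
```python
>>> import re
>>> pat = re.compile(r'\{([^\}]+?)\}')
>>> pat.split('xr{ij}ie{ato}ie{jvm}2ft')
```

['xr', 'ij', 'ie', 'ato', 'ie', 'jvm', '2ft']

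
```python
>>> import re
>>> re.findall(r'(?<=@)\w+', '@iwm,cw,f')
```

['iwm']

Because the assertion is zero-width, the text it checks is not consumed and won't appear in the result.
No capturing groups, so `findall` returns the 1 full match string.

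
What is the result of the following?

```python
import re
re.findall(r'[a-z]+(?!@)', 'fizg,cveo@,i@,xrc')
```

The negative lookaround is zero-width — it rules out positions where the adjacent text would match, without consuming anything.
Since nothing is captured, `findall` lists the 3 matched substrings directly.

['fizg', 'cve', 'xrc']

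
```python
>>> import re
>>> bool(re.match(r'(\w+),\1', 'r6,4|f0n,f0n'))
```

`\1` is not a pattern — it's the concrete string captured by group 1, re-applied verbatim.
With `match`, the pattern is implicitly anchored at the beginning.
Here position 0 doesn't satisfy it, so the call returns None, and `bool(None)` is False.

False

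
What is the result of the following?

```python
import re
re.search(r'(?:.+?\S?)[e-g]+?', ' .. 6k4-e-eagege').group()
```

A non-greedy quantifier consumes as few characters as it can — just enough that the remainder of the pattern still matches from where it stops; whatever follows it matches normally.
The match spans [0:9] → ' .. 6k4-e'.

' .. 6k4-e'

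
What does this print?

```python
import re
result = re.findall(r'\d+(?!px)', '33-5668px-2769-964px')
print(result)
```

['33', '566', '2769', '96']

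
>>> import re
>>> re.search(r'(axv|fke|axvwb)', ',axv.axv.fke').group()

'axv'

The match spans [1:4] → 'axv'.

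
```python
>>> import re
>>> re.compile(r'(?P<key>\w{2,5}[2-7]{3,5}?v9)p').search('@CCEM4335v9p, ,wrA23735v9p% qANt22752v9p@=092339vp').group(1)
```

'CCEM4335v9'

The match spans [1:12] → 'CCEM4335v9p'.
Captured: group 1 = 'CCEM4335v9'.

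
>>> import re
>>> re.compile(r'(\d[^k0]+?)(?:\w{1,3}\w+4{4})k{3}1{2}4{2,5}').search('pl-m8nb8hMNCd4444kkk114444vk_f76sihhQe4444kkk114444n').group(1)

This matches a digit, then one or more of any character except [k0] (lazy) (captured); then 1 to 3 of a word character, then one or more of a word character, then exactly 4 of the literal '4' (non-capturing group); then exactly 3 of a literal 'k', then exactly 2 of the literal '1', then 2 to 5 of the literal '4'.
The `?` after the quantifier makes it lazy — it takes as little as possible before letting the rest of the pattern try.
`search` walks the string left to right and returns the first match it finds.
The match spans [4:51] → '8nb8hMNCd4444kkk114444vk_f76sihhQe4444kkk114444'.
Captured: group 1 = '8n'.

'8n'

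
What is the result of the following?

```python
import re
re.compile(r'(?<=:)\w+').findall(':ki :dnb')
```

['ki', 'dnb']

The `(?=…)`/`(?<=…)` assertion just peeks at neighbouring text; it doesn't advance the match position.
Since nothing is captured, `findall` lists the 2 matched substrings directly.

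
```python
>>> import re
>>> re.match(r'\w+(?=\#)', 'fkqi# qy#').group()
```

'fkqi'

`match` is anchored at position 0; if the pattern doesn't fit there, it returns None.
The match spans [0:4] → 'fkqi'.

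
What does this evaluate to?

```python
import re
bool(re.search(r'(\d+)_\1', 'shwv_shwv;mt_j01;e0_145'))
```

False

After group 1 captures some text, `\1` only succeeds where that same text appears again.
`re.search` tries every starting position until one works.
Here nothing in the string fits, so the call returns None, and `bool(None)` is False.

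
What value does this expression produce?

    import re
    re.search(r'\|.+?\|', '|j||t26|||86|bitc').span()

`re.search` scans for the first position where the pattern succeeds.
The match spans [0:3] → '|j|'.

(0, 3)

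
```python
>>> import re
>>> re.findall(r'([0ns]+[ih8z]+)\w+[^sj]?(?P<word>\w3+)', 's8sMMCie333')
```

[('s8', '33')]

This matches one or more of one of [0ns], then one or more of one of [ih8z] (captured); then one or more of a word character, then optionally any character except [sj]; then a word character, then one or more of a literal '3' (captured as 'word').
Walking the string: at [0:11] match 's8sMMCie333', groups = ('s8', '33').
With 2 capturing groups, `findall` returns a 2-tuple per match.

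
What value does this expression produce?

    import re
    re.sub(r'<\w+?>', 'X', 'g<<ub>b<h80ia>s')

'g<XbXs'

Matches: at [2:6] → '<ub>'; at [7:14] → '<h80ia>'.
Each match is replaced by 'X'.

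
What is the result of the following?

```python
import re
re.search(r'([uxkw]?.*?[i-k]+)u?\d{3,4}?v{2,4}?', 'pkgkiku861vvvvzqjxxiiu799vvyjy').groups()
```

The pattern matches optionally one of [uxkw], then zero or more of any character (lazy), then one or more of a character in [i-k] (captured); then optionally a literal 'u', then 3 to 4 of a digit (lazy), then 2 to 4 of a literal 'v' (lazy).
The `?` after the quantifier makes it lazy — it takes as little as possible before letting the rest of the pattern try.
`re.search` tries every starting position until one works.
The match spans [0:12] → 'pkgkiku861vv'.
Captured: group 1 = 'pkgkik'.

('pkgkik',)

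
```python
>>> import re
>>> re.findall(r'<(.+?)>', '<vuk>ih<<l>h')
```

Because the quantifier is non-greedy, it stops expanding at the earliest point where the rest of the pattern can succeed.
Matches: at [0:5] match '<vuk>', group 1 = 'vuk'; at [7:11] match '<<l>', group 1 = '<l'.
Because there's exactly one group, `findall` drops the full match and keeps group 1 from each hit.

['vuk', '<l']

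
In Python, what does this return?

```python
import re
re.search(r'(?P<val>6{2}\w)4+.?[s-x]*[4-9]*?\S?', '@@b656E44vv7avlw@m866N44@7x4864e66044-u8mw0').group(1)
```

'66N'

The pattern matches exactly 2 of a literal '6', then a word character (captured as 'val'); then one or more of a literal '4'; then optionally any character, then zero or more of a character in [s-x], then zero or more of a character in [4-9] (lazy); then optionally a non-whitespace character.
Because the quantifier is non-greedy, it stops expanding at the earliest point where the rest of the pattern can succeed.
Unlike `match`, `search` isn't anchored — it looks for the pattern anywhere in the string.
The match spans [19:26] → '66N44@7'.
Captured: group 1 = '66N'.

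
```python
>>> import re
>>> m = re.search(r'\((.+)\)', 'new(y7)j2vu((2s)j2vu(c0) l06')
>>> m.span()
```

`re.search` tries every starting position until one works.
The match spans [3:24] → '(y7)j2vu((2s)j2vu(c0)'.
Captured: group 1 = 'y7)j2vu((2s)j2vu(c0'.

(3, 24)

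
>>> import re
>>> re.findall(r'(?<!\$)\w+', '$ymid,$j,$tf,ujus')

The negative lookaround is zero-width — it rules out positions where the adjacent text would match, without consuming anything.
Scanning left to right: at [2:5] → 'mid'; at [11:12] → 'f'; at [13:17] → 'ujus'.
With no groups in the pattern, `findall` gives back each whole match — 3 here.

['mid', 'f', 'ujus']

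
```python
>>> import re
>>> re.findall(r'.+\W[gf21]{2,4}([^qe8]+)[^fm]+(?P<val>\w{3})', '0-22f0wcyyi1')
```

[('0wc', 'yi1')]

This matches one or more of any character, then a non-word character, then 2 to 4 of one of [gf21]; then one or more of any character except [qe8] (captured); then one or more of any character except [fm]; then exactly 3 of a word character (captured as 'val').
Walking the string: at [0:12] match '0-22f0wcyyi1', groups = ('0wc', 'yi1').
Multiple groups make `findall` return tuples — one 2-tuple for the one match.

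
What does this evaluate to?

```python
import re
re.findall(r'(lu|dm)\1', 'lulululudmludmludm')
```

`\1` is not a pattern — it's the concrete string captured by group 1, re-applied verbatim.
Matches: at [0:4] match 'lulu', group 1 = 'lu'; at [4:8] match 'lulu', group 1 = 'lu'.
One capturing group, so `findall` returns just the captured substring from each match — 2 in all.

['lu', 'lu']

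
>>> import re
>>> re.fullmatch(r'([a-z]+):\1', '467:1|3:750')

None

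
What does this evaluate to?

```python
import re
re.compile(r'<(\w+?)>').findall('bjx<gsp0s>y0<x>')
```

With a single group, `findall` returns only what that group captured — 2 items.

['gsp0s', 'x']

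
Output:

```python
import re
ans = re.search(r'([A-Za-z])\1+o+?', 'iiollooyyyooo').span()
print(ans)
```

`\1` has to match the exact text group 1 already captured.
The match spans [0:3] → 'iio'.

(0, 3)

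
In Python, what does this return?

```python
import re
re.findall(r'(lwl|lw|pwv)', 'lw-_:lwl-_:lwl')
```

['lw', 'lwl', 'lwl']

Branches in `(...|...)` are attempted left-to-right; the first branch that allows the whole pattern to succeed is taken.
`findall` collects group 1 from each match (3 total).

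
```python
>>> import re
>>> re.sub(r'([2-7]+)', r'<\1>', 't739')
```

Pattern: one or more of a character in [2-7] (captured).
`\1` in the replacement pulls in group 1's text for each match.

't<73>9'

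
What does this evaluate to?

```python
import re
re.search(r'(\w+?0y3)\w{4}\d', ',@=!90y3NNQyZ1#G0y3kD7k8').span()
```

The match spans [15:24] → 'G0y3kD7k8'.

(15, 24)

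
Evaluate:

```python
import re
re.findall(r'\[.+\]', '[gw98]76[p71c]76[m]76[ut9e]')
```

['[gw98]76[p71c]76[m]76[ut9e]']

`findall` yields the raw match text (1 of them) because the pattern has no groups.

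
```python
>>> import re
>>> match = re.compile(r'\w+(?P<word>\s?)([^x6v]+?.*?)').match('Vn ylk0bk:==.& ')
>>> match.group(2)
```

'y'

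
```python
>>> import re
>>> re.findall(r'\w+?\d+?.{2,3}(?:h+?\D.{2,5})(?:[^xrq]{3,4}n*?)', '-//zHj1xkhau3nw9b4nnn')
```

Pattern: one or more of a word character (lazy), then one or more of a digit (lazy), then 2 to 3 of any character; then one or more of a literal 'h' (lazy), then a non-digit, then 2 to 5 of any character (non-capturing group); then 3 to 4 of any character except [xrq], then zero or more of a literal 'n' (lazy) (non-capturing group).
With the lazy modifier that quantifier settles for the fewest repetitions that let the rest of the pattern succeed (the atoms after it are unaffected and can still be greedy).
Matches: at [3:20] → 'zHj1xkhau3nw9b4nn'.
No capturing groups, so `findall` returns the 1 full match string.

['zHj1xkhau3nw9b4nn']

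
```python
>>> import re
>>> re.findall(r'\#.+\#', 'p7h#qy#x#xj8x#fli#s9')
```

['#qy#x#xj8x#fli#']

With no groups in the pattern, `findall` gives back each whole match — 1 here.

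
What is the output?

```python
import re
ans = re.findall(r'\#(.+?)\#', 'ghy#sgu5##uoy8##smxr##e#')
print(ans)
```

['sgu5', 'uoy8', 'smxr', 'e']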